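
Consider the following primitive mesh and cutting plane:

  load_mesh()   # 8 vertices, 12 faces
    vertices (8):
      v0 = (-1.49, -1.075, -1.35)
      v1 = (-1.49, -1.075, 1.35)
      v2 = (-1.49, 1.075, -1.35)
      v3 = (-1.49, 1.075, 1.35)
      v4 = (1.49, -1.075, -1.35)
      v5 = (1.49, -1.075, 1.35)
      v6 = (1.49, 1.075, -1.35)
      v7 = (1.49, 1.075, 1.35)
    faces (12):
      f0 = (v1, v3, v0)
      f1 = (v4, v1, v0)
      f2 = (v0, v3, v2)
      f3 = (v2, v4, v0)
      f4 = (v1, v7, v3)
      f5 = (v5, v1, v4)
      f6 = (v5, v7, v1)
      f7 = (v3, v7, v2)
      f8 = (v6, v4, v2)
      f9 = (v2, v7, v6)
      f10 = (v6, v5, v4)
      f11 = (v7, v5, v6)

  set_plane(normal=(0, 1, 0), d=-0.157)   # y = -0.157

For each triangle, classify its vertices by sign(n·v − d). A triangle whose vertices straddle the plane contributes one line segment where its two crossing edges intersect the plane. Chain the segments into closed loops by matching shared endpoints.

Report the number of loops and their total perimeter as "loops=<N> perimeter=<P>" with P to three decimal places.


Straddling triangles (8 of 12):
  (v1,v3,v0) [-+-] → (-1.49, -0.157, 1.35)–(-1.49, -0.157, -0.197163)  len=1.5472
  (v0,v3,v2) [-++] → (-1.49, -0.157, -0.197163)–(-1.49, -0.157, -1.35)  len=1.1528
  (v2,v4,v0) [+--] → (0.217609, -0.157, -1.35)–(-1.49, -0.157, -1.35)  len=1.7076
  (v1,v7,v3) [-++] → (-0.217609, -0.157, 1.35)–(-1.49, -0.157, 1.35)  len=1.2724
  (v5,v7,v1) [-+-] → (1.49, -0.157, 1.35)–(-0.217609, -0.157, 1.35)  len=1.7076
  (v6,v4,v2) [+-+] → (1.49, -0.157, -1.35)–(0.217609, -0.157, -1.35)  len=1.2724
  (v6,v5,v4) [+--] → (1.49, -0.157, 0.197163)–(1.49, -0.157, -1.35)  len=1.5472
  (v7,v5,v6) [+-+] → (1.49, -0.157, 1.35)–(1.49, -0.157, 0.197163)  len=1.1528

Chained into 1 loop(s):
  loop 1: 8 segments, perimeter = 11.3600
Total perimeter = 11.360

loops=1 perimeter=11.360


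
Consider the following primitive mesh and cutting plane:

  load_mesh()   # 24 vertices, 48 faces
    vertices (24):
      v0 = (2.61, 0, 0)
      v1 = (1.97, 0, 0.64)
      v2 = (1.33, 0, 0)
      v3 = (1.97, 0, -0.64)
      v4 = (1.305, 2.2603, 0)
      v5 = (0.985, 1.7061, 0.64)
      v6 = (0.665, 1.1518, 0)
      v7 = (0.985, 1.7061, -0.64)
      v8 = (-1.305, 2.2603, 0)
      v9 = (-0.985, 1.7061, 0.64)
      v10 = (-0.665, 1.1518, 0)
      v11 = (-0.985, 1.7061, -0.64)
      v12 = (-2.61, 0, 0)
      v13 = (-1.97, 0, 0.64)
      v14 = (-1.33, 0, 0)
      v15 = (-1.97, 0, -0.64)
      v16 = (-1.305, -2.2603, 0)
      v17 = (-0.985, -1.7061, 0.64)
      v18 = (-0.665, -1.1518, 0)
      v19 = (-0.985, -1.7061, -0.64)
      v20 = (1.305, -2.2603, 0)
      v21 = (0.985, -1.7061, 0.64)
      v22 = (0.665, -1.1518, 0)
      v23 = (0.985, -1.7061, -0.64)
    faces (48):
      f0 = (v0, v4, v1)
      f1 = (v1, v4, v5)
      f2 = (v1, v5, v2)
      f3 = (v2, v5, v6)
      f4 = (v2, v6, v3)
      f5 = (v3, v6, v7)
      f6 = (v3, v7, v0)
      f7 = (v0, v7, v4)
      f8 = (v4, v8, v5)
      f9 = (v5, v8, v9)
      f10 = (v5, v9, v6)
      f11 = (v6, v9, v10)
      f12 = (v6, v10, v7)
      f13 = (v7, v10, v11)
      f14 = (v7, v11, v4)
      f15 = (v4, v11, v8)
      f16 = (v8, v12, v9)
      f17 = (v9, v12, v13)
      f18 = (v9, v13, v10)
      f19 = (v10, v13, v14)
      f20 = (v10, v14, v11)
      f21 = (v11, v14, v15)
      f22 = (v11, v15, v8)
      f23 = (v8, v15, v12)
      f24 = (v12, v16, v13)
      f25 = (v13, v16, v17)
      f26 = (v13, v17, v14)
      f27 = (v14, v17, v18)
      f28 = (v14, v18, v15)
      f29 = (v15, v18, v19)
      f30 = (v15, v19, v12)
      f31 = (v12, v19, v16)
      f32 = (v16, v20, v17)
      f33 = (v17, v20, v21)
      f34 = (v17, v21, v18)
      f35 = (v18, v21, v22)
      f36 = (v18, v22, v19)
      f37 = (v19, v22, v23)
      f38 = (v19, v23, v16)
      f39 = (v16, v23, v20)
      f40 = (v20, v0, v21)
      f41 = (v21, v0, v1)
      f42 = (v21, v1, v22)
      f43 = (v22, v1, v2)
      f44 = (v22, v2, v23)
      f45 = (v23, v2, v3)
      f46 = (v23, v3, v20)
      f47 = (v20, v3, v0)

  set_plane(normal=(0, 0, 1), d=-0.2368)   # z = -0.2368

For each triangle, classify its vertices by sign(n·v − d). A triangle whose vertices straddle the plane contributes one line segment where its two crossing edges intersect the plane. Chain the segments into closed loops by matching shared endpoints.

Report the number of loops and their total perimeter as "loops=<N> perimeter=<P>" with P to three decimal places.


Straddling triangles (24 of 48):
  (v2,v6,v3) [++-] → (1.14785, 0.725634, -0.2368)–(1.5668, 0, -0.2368)  len=0.8379
  (v3,v6,v7) [-+-] → (1.14785, 0.725634, -0.2368)–(0.7834, 1.35689, -0.2368)  len=0.7289
  (v3,v7,v0) [--+] → (2.00875, 0.631257, -0.2368)–(2.3732, 0, -0.2368)  len=0.7289
  (v0,v7,v4) [+-+] → (2.00875, 0.631257, -0.2368)–(1.1866, 2.05525, -0.2368)  len=1.6443
  (v6,v10,v7) [++-] → (-0.0545, 1.35689, -0.2368)–(0.7834, 1.35689, -0.2368)  len=0.8379
  (v7,v10,v11) [-+-] → (-0.0545, 1.35689, -0.2368)–(-0.7834, 1.35689, -0.2368)  len=0.7289
  (v7,v11,v4) [--+] → (0.4577, 2.05525, -0.2368)–(1.1866, 2.05525, -0.2368)  len=0.7289
  (v4,v11,v8) [+-+] → (0.4577, 2.05525, -0.2368)–(-1.1866, 2.05525, -0.2368)  len=1.6443
  (v10,v14,v11) [++-] → (-1.20235, 0.631257, -0.2368)–(-0.7834, 1.35689, -0.2368)  len=0.8379
  (v11,v14,v15) [-+-] → (-1.20235, 0.631257, -0.2368)–(-1.5668, 0, -0.2368)  len=0.7289
  (v11,v15,v8) [--+] → (-1.55105, 1.42399, -0.2368)–(-1.1866, 2.05525, -0.2368)  len=0.7289
  (v8,v15,v12) [+-+] → (-1.55105, 1.42399, -0.2368)–(-2.3732, 0, -0.2368)  len=1.6443
  (v14,v18,v15) [++-] → (-1.14785, -0.725634, -0.2368)–(-1.5668, 0, -0.2368)  len=0.8379
  (v15,v18,v19) [-+-] → (-1.14785, -0.725634, -0.2368)–(-0.7834, -1.35689, -0.2368)  len=0.7289
  (v15,v19,v12) [--+] → (-2.00875, -0.631257, -0.2368)–(-2.3732, 0, -0.2368)  len=0.7289
  (v12,v19,v16) [+-+] → (-2.00875, -0.631257, -0.2368)–(-1.1866, -2.05525, -0.2368)  len=1.6443
  (v18,v22,v19) [++-] → (0.0545, -1.35689, -0.2368)–(-0.7834, -1.35689, -0.2368)  len=0.8379
  (v19,v22,v23) [-+-] → (0.0545, -1.35689, -0.2368)–(0.7834, -1.35689, -0.2368)  len=0.7289
  (v19,v23,v16) [--+] → (-0.4577, -2.05525, -0.2368)–(-1.1866, -2.05525, -0.2368)  len=0.7289
  (v16,v23,v20) [+-+] → (-0.4577, -2.05525, -0.2368)–(1.1866, -2.05525, -0.2368)  len=1.6443
  (v22,v2,v23) [++-] → (1.20235, -0.631257, -0.2368)–(0.7834, -1.35689, -0.2368)  len=0.8379
  (v23,v2,v3) [-+-] → (1.20235, -0.631257, -0.2368)–(1.5668, 0, -0.2368)  len=0.7289
  (v23,v3,v20) [--+] → (1.55105, -1.42399, -0.2368)–(1.1866, -2.05525, -0.2368)  len=0.7289
  (v20,v3,v0) [+-+] → (1.55105, -1.42399, -0.2368)–(2.3732, 0, -0.2368)  len=1.6443

Chained into 2 loop(s):
  loop 1: 12 segments, perimeter = 9.4008
  loop 2: 12 segments, perimeter = 14.2392
Total perimeter = 23.640

loops=2 perimeter=23.640


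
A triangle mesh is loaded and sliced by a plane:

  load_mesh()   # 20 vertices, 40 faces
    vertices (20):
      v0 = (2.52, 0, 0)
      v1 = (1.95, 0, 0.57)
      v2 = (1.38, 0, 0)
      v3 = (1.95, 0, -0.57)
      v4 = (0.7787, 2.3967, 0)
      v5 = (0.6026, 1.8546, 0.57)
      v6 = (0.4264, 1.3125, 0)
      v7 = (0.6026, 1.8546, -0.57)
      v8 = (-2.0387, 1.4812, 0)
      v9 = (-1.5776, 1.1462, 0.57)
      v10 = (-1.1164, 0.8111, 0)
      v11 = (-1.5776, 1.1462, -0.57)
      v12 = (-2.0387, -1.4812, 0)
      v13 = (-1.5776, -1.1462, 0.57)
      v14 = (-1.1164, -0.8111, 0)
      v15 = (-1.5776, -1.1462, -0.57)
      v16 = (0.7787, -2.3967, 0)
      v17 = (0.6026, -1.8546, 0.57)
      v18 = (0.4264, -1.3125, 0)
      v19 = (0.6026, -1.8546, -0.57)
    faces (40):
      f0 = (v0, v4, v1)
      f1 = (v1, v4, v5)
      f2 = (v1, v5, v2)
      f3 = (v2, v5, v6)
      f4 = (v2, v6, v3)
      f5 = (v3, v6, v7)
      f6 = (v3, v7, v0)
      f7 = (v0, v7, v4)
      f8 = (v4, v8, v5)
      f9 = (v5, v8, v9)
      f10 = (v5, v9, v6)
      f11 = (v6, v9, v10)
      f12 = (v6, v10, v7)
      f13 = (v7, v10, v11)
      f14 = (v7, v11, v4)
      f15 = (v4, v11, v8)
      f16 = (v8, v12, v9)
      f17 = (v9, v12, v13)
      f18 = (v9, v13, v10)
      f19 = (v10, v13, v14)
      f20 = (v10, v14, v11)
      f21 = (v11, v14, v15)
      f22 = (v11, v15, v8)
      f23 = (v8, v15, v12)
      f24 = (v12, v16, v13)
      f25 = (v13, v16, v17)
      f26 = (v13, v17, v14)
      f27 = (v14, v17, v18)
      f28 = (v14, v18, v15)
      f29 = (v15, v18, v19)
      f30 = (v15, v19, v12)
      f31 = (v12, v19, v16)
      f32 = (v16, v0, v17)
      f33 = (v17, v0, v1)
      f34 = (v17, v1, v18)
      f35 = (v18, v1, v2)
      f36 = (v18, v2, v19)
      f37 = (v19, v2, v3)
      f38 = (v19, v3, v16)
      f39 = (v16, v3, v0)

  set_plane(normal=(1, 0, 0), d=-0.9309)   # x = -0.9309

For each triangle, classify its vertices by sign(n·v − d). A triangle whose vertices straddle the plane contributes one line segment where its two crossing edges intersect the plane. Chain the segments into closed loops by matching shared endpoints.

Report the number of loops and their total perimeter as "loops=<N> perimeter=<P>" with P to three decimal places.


loops=2 perimeter=5.987

Straddling triangles (16 of 40):
  (v4,v8,v5) [+-+] → (-0.9309, 1.84117, 0)–(-0.9309, 1.63781, 0.239066)  len=0.3139
  (v5,v8,v9) [+--] → (-0.9309, 1.63781, 0.239066)–(-0.9309, 1.35633, 0.57)  len=0.4345
  (v5,v9,v6) [+-+] → (-0.9309, 1.35633, 0.57)–(-0.9309, 1.19987, 0.386058)  len=0.2415
  (v6,v9,v10) [+--] → (-0.9309, 1.19987, 0.386058)–(-0.9309, 0.871386, 0)  len=0.5069
  (v6,v10,v7) [+-+] → (-0.9309, 0.871386, 0)–(-0.9309, 0.923706, -0.0615096)  len=0.0808
  (v7,v10,v11) [+--] → (-0.9309, 0.923706, -0.0615096)–(-0.9309, 1.35633, -0.57)  len=0.6676
  (v7,v11,v4) [+-+] → (-0.9309, 1.35633, -0.57)–(-0.9309, 1.48941, -0.41356)  len=0.2054
  (v4,v11,v8) [+--] → (-0.9309, 1.48941, -0.41356)–(-0.9309, 1.84117, 0)  len=0.5429
  (v12,v16,v13) [-+-] → (-0.9309, -1.84117, 0)–(-0.9309, -1.48941, 0.41356)  len=0.5429
  (v13,v16,v17) [-++] → (-0.9309, -1.48941, 0.41356)–(-0.9309, -1.35633, 0.57)  len=0.2054
  (v13,v17,v14) [-+-] → (-0.9309, -1.35633, 0.57)–(-0.9309, -0.923706, 0.0615096)  len=0.6676
  (v14,v17,v18) [-++] → (-0.9309, -0.923706, 0.0615096)–(-0.9309, -0.871386, 0)  len=0.0808
  (v14,v18,v15) [-+-] → (-0.9309, -0.871386, 0)–(-0.9309, -1.19987, -0.386058)  len=0.5069
  (v15,v18,v19) [-++] → (-0.9309, -1.19987, -0.386058)–(-0.9309, -1.35633, -0.57)  len=0.2415
  (v15,v19,v12) [-+-] → (-0.9309, -1.35633, -0.57)–(-0.9309, -1.63781, -0.239066)  len=0.4345
  (v12,v19,v16) [-++] → (-0.9309, -1.63781, -0.239066)–(-0.9309, -1.84117, 0)  len=0.3139

Chained into 2 loop(s):
  loop 1: 8 segments, perimeter = 2.9934
  loop 2: 8 segments, perimeter = 2.9934
Total perimeter = 5.987


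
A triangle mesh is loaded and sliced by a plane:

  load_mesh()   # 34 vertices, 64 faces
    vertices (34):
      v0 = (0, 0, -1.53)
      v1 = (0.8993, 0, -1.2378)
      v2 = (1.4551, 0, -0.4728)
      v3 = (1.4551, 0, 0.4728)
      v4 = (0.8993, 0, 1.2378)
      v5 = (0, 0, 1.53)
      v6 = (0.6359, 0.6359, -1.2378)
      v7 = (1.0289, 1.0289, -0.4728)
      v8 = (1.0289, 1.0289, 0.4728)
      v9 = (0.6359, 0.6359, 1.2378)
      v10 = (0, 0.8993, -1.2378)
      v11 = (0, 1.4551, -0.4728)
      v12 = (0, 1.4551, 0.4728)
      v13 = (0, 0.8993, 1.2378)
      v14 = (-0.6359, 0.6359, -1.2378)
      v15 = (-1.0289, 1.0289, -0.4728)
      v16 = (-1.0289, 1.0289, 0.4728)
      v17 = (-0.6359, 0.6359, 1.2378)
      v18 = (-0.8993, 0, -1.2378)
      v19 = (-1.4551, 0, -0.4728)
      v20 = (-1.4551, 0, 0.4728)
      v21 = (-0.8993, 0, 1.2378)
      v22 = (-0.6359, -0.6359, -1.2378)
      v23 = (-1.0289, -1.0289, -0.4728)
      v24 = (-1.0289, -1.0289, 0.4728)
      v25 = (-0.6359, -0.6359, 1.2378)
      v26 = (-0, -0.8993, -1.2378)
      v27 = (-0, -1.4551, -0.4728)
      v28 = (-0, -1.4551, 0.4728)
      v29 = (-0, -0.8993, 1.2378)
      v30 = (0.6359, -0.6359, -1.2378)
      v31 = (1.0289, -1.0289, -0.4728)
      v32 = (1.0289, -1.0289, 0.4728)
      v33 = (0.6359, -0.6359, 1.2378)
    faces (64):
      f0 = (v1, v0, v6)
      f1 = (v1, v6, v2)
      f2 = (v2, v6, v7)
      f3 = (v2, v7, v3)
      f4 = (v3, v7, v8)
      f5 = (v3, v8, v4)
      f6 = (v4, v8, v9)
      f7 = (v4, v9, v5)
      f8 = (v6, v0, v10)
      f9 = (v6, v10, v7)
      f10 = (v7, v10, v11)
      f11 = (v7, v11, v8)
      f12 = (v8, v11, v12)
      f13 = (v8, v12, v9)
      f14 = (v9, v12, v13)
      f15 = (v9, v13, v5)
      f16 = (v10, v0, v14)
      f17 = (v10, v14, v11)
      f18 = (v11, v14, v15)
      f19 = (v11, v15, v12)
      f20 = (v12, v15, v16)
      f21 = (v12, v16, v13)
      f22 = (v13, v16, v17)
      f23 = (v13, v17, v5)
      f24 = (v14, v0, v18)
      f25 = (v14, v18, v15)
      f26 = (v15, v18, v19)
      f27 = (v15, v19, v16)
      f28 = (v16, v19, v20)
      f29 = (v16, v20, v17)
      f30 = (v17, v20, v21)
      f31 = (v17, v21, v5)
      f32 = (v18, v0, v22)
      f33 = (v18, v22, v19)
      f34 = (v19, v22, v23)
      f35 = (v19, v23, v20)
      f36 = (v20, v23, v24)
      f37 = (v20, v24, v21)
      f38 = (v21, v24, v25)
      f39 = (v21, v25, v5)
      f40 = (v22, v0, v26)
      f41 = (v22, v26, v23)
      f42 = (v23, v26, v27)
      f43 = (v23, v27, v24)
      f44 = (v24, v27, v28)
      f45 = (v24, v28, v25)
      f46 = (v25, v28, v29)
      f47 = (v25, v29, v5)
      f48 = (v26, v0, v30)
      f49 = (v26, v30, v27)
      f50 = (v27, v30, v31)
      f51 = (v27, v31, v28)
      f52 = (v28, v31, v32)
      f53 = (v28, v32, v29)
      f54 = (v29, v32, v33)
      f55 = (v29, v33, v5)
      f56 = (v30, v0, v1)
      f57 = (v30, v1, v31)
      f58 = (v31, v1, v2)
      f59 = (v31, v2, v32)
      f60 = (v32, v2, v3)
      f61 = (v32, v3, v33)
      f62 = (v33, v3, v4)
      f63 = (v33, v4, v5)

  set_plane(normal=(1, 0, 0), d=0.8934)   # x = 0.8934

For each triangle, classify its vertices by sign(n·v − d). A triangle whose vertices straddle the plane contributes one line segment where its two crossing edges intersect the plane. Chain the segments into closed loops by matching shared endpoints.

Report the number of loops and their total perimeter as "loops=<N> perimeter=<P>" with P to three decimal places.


Straddling triangles (20 of 64):
  (v1,v0,v6) [+--] → (0.8934, 0, -1.23972)–(0.8934, 0.0142438, -1.2378)  len=0.0144
  (v1,v6,v2) [+-+] → (0.8934, 0.0142438, -1.2378)–(0.8934, 0.436017, -0.997337)  len=0.4855
  (v2,v6,v7) [+-+] → (0.8934, 0.436017, -0.997337)–(0.8934, 0.8934, -0.73656)  len=0.5265
  (v4,v8,v9) [++-] → (0.8934, 0.8934, 0.73656)–(0.8934, 0.0142438, 1.2378)  len=1.0120
  (v4,v9,v5) [+--] → (0.8934, 0.0142438, 1.2378)–(0.8934, 0, 1.23972)  len=0.0144
  (v6,v10,v7) [--+] → (0.8934, 1.01183, -0.573546)–(0.8934, 0.8934, -0.73656)  len=0.2015
  (v7,v10,v11) [+--] → (0.8934, 1.01183, -0.573546)–(0.8934, 1.08503, -0.4728)  len=0.1245
  (v7,v11,v8) [+-+] → (0.8934, 1.08503, -0.4728)–(0.8934, 1.08503, 0.34827)  len=0.8211
  (v8,v11,v12) [+--] → (0.8934, 1.08503, 0.34827)–(0.8934, 1.08503, 0.4728)  len=0.1245
  (v8,v12,v9) [+--] → (0.8934, 1.08503, 0.4728)–(0.8934, 0.8934, 0.73656)  len=0.3260
  (v27,v30,v31) [--+] → (0.8934, -0.8934, -0.73656)–(0.8934, -1.08503, -0.4728)  len=0.3260
  (v27,v31,v28) [-+-] → (0.8934, -1.08503, -0.4728)–(0.8934, -1.08503, -0.34827)  len=0.1245
  (v28,v31,v32) [-++] → (0.8934, -1.08503, -0.34827)–(0.8934, -1.08503, 0.4728)  len=0.8211
  (v28,v32,v29) [-+-] → (0.8934, -1.08503, 0.4728)–(0.8934, -1.01183, 0.573546)  len=0.1245
  (v29,v32,v33) [-+-] → (0.8934, -1.01183, 0.573546)–(0.8934, -0.8934, 0.73656)  len=0.2015
  (v30,v0,v1) [--+] → (0.8934, 0, -1.23972)–(0.8934, -0.0142438, -1.2378)  len=0.0144
  (v30,v1,v31) [-++] → (0.8934, -0.0142438, -1.2378)–(0.8934, -0.8934, -0.73656)  len=1.0120
  (v32,v3,v33) [++-] → (0.8934, -0.436017, 0.997337)–(0.8934, -0.8934, 0.73656)  len=0.5265
  (v33,v3,v4) [-++] → (0.8934, -0.436017, 0.997337)–(0.8934, -0.0142438, 1.2378)  len=0.4855
  (v33,v4,v5) [-+-] → (0.8934, -0.0142438, 1.2378)–(0.8934, 0, 1.23972)  len=0.0144

Chained into 1 loop(s):
  loop 1: 20 segments, perimeter = 7.3008
Total perimeter = 7.301

loops=1 perimeter=7.301


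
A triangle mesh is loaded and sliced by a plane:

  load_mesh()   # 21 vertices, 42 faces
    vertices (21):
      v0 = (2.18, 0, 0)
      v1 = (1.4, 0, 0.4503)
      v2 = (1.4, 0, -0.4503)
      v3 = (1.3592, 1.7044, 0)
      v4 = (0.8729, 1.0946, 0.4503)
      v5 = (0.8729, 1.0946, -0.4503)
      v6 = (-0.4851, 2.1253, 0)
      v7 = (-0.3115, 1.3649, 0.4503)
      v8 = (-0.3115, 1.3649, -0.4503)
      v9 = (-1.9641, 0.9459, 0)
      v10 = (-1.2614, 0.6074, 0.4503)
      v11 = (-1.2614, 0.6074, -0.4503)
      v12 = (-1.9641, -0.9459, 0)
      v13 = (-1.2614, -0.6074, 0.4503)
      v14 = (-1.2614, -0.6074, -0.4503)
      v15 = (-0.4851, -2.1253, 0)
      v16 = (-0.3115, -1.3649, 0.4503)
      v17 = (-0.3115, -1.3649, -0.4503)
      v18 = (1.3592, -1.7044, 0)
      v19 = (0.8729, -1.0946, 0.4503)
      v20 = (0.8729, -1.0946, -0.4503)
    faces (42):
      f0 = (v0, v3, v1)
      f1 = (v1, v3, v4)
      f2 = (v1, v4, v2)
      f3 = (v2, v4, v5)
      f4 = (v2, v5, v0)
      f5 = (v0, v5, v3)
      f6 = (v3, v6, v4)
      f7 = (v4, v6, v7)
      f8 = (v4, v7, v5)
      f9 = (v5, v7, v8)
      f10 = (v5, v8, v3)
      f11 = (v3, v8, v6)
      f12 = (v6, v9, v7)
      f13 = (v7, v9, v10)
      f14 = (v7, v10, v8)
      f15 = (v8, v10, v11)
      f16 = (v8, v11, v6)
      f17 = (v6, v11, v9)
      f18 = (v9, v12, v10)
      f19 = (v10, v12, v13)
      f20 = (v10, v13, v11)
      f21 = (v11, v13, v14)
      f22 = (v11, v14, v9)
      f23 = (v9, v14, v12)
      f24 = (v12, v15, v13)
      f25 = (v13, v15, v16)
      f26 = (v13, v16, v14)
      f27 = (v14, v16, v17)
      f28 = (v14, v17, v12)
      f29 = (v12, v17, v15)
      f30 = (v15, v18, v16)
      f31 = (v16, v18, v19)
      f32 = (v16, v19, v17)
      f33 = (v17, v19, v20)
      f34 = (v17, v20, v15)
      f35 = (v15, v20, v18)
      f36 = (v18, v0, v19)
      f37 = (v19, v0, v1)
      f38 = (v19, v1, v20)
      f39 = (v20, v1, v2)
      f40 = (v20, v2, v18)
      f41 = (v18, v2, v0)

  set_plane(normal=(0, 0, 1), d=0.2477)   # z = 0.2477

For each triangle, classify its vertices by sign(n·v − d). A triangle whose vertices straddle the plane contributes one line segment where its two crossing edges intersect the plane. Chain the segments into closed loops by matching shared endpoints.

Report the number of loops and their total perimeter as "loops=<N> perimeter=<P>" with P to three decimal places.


loops=2 perimeter=19.140

Straddling triangles (28 of 42):
  (v0,v3,v1) [--+] → (1.38164, 0.766848, 0.2477)–(1.75094, 0, 0.2477)  len=0.8511
  (v1,v3,v4) [+-+] → (1.38164, 0.766848, 0.2477)–(1.0917, 1.36896, 0.2477)  len=0.6683
  (v1,v4,v2) [++-] → (0.991477, 0.848358, 0.2477)–(1.4, 0, 0.2477)  len=0.9416
  (v2,v4,v5) [-+-] → (0.991477, 0.848358, 0.2477)–(0.8729, 1.0946, 0.2477)  len=0.2733
  (v3,v6,v4) [--+] → (0.261906, 1.55833, 0.2477)–(1.0917, 1.36896, 0.2477)  len=0.8511
  (v4,v6,v7) [+-+] → (0.261906, 1.55833, 0.2477)–(-0.389607, 1.70702, 0.2477)  len=0.6683
  (v4,v7,v5) [++-] → (-0.045056, 1.30409, 0.2477)–(0.8729, 1.0946, 0.2477)  len=0.9416
  (v5,v7,v8) [-+-] → (-0.045056, 1.30409, 0.2477)–(-0.3115, 1.3649, 0.2477)  len=0.2733
  (v6,v9,v7) [--+] → (-1.05504, 1.17638, 0.2477)–(-0.389607, 1.70702, 0.2477)  len=0.8511
  (v7,v9,v10) [+-+] → (-1.05504, 1.17638, 0.2477)–(-1.57756, 0.759699, 0.2477)  len=0.6683
  (v7,v10,v8) [++-] → (-1.04771, 0.777808, 0.2477)–(-0.3115, 1.3649, 0.2477)  len=0.9416
  (v8,v10,v11) [-+-] → (-1.04771, 0.777808, 0.2477)–(-1.2614, 0.6074, 0.2477)  len=0.2733
  (v9,v12,v10) [--+] → (-1.57756, -0.0914643, 0.2477)–(-1.57756, 0.759699, 0.2477)  len=0.8512
  (v10,v12,v13) [+-+] → (-1.57756, -0.0914643, 0.2477)–(-1.57756, -0.759699, 0.2477)  len=0.6682
  (v10,v13,v11) [++-] → (-1.2614, -0.334117, 0.2477)–(-1.2614, 0.6074, 0.2477)  len=0.9415
  (v11,v13,v14) [-+-] → (-1.2614, -0.334117, 0.2477)–(-1.2614, -0.6074, 0.2477)  len=0.2733
  (v12,v15,v13) [--+] → (-0.912125, -1.29034, 0.2477)–(-1.57756, -0.759699, 0.2477)  len=0.8511
  (v13,v15,v16) [+-+] → (-0.912125, -1.29034, 0.2477)–(-0.389607, -1.70702, 0.2477)  len=0.6683
  (v13,v16,v14) [++-] → (-0.525191, -1.19449, 0.2477)–(-1.2614, -0.6074, 0.2477)  len=0.9416
  (v14,v16,v17) [-+-] → (-0.525191, -1.19449, 0.2477)–(-0.3115, -1.3649, 0.2477)  len=0.2733
  (v15,v18,v16) [--+] → (0.440185, -1.51765, 0.2477)–(-0.389607, -1.70702, 0.2477)  len=0.8511
  (v16,v18,v19) [+-+] → (0.440185, -1.51765, 0.2477)–(1.0917, -1.36896, 0.2477)  len=0.6683
  (v16,v19,v17) [++-] → (0.606456, -1.15541, 0.2477)–(-0.3115, -1.3649, 0.2477)  len=0.9416
  (v17,v19,v20) [-+-] → (0.606456, -1.15541, 0.2477)–(0.8729, -1.0946, 0.2477)  len=0.2733
  (v18,v0,v19) [--+] → (1.46099, -0.602115, 0.2477)–(1.0917, -1.36896, 0.2477)  len=0.8511
  (v19,v0,v1) [+-+] → (1.46099, -0.602115, 0.2477)–(1.75094, 0, 0.2477)  len=0.6683
  (v19,v1,v20) [++-] → (1.28142, -0.246242, 0.2477)–(0.8729, -1.0946, 0.2477)  len=0.9416
  (v20,v1,v2) [-+-] → (1.28142, -0.246242, 0.2477)–(1.4, 0, 0.2477)  len=0.2733

Chained into 2 loop(s):
  loop 1: 14 segments, perimeter = 10.6359
  loop 2: 14 segments, perimeter = 8.5042
Total perimeter = 19.140


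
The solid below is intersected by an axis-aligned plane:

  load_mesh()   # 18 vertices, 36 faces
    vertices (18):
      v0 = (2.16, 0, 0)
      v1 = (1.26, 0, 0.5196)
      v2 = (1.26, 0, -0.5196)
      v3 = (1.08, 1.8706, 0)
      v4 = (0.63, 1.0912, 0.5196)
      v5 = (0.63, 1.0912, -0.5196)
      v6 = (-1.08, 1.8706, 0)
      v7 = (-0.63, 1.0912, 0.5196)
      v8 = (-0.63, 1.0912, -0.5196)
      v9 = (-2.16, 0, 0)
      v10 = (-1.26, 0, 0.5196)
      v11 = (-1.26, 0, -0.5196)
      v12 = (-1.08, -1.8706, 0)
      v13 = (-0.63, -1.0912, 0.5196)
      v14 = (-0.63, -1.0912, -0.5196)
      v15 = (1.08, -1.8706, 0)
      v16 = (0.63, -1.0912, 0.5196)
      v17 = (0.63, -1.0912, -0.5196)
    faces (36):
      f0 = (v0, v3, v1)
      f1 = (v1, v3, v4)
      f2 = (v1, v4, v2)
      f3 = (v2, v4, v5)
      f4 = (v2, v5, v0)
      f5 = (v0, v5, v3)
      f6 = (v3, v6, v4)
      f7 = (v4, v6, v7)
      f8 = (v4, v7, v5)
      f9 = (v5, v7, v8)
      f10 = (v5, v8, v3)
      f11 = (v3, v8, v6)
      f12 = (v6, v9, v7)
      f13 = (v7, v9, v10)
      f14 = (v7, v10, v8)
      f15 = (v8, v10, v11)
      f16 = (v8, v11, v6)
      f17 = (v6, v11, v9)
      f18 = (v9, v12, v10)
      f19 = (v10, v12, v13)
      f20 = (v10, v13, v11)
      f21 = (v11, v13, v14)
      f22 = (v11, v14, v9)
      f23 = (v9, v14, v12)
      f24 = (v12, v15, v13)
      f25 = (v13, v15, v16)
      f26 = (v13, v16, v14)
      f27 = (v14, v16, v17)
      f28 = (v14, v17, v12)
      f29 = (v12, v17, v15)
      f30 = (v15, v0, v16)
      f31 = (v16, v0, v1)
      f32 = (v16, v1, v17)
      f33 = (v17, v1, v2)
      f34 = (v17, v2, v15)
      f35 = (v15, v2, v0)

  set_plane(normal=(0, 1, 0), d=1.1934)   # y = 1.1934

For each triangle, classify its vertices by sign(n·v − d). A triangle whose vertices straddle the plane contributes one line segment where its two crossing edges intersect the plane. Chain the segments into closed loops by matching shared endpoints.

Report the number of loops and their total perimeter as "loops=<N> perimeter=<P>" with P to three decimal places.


Straddling triangles (10 of 36):
  (v0,v3,v1) [-+-] → (1.47098, 1.1934, 0)–(1.14516, 1.1934, 0.188107)  len=0.3762
  (v1,v3,v4) [-+-] → (1.14516, 1.1934, 0.188107)–(0.689007, 1.1934, 0.451467)  len=0.5267
  (v0,v5,v3) [--+] → (0.689007, 1.1934, -0.451467)–(1.47098, 1.1934, 0)  len=0.9029
  (v3,v6,v4) [++-] → (0.405774, 1.1934, 0.451467)–(0.689007, 1.1934, 0.451467)  len=0.2832
  (v4,v6,v7) [-+-] → (0.405774, 1.1934, 0.451467)–(-0.689007, 1.1934, 0.451467)  len=1.0948
  (v5,v8,v3) [--+] → (-0.405774, 1.1934, -0.451467)–(0.689007, 1.1934, -0.451467)  len=1.0948
  (v3,v8,v6) [+-+] → (-0.405774, 1.1934, -0.451467)–(-0.689007, 1.1934, -0.451467)  len=0.2832
  (v6,v9,v7) [+--] → (-1.47098, 1.1934, 0)–(-0.689007, 1.1934, 0.451467)  len=0.9029
  (v8,v11,v6) [--+] → (-1.14516, 1.1934, -0.188107)–(-0.689007, 1.1934, -0.451467)  len=0.5267
  (v6,v11,v9) [+--] → (-1.14516, 1.1934, -0.188107)–(-1.47098, 1.1934, 0)  len=0.3762

Chained into 1 loop(s):
  loop 1: 10 segments, perimeter = 6.3678
Total perimeter = 6.368

loops=1 perimeter=6.368


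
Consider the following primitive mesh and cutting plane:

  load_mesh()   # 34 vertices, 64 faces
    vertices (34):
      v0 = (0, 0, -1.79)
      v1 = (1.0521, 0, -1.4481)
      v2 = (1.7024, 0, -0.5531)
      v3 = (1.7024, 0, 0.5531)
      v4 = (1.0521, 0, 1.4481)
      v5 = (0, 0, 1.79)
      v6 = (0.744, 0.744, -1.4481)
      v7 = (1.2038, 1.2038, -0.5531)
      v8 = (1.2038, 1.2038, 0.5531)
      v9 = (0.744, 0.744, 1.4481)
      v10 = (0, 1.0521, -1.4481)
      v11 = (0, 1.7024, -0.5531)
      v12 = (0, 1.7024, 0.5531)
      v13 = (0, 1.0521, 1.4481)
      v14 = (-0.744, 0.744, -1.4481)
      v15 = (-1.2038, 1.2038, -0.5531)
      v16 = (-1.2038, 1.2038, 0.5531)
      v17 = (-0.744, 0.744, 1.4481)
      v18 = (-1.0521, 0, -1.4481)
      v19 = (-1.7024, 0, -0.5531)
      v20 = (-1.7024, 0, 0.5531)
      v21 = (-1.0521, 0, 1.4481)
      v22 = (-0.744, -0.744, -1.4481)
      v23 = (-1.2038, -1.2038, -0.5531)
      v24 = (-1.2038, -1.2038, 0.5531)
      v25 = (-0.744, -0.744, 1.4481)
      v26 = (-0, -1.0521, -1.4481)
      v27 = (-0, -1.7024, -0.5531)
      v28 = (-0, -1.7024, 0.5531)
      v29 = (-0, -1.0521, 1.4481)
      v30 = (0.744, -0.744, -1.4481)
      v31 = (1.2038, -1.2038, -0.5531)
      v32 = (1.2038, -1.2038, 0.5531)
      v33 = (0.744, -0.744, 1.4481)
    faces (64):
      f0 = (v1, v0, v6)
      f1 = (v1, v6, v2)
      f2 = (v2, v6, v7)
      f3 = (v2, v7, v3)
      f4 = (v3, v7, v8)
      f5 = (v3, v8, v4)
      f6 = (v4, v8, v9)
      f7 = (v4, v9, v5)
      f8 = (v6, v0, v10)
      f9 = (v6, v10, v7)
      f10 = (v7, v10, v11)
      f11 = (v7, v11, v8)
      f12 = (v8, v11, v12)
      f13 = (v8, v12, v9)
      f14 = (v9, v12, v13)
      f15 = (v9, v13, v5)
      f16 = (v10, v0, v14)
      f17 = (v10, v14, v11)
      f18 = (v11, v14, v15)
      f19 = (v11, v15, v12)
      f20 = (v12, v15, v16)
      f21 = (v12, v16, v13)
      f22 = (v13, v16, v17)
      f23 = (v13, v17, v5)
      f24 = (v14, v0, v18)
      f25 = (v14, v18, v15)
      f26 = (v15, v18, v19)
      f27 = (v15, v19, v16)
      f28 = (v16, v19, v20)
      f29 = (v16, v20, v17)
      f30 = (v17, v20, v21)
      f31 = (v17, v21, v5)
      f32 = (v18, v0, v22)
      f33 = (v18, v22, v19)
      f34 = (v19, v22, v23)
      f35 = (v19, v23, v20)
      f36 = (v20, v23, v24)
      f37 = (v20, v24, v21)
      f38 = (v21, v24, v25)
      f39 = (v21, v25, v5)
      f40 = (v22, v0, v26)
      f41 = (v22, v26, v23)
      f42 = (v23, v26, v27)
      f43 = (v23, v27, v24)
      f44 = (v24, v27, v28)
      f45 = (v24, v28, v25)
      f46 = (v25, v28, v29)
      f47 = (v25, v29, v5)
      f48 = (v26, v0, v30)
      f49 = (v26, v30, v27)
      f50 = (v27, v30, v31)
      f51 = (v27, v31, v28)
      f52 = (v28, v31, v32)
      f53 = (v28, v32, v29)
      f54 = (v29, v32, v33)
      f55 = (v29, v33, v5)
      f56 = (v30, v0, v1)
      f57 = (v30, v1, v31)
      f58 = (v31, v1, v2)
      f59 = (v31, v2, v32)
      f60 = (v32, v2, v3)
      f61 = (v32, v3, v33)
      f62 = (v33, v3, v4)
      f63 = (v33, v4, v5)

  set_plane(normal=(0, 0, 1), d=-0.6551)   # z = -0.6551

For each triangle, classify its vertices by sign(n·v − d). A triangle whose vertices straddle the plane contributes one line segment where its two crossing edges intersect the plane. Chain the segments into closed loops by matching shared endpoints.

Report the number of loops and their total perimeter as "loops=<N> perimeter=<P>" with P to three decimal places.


Straddling triangles (16 of 64):
  (v1,v6,v2) [--+] → (1.59317, 0.0847911, -0.6551)–(1.62829, 0, -0.6551)  len=0.0918
  (v2,v6,v7) [+-+] → (1.59317, 0.0847911, -0.6551)–(1.1514, 1.1514, -0.6551)  len=1.1545
  (v6,v10,v7) [--+] → (1.06661, 1.18651, -0.6551)–(1.1514, 1.1514, -0.6551)  len=0.0918
  (v7,v10,v11) [+-+] → (1.06661, 1.18651, -0.6551)–(0, 1.62829, -0.6551)  len=1.1545
  (v10,v14,v11) [--+] → (-0.0847911, 1.59317, -0.6551)–(0, 1.62829, -0.6551)  len=0.0918
  (v11,v14,v15) [+-+] → (-0.0847911, 1.59317, -0.6551)–(-1.1514, 1.1514, -0.6551)  len=1.1545
  (v14,v18,v15) [--+] → (-1.18651, 1.06661, -0.6551)–(-1.1514, 1.1514, -0.6551)  len=0.0918
  (v15,v18,v19) [+-+] → (-1.18651, 1.06661, -0.6551)–(-1.62829, 0, -0.6551)  len=1.1545
  (v18,v22,v19) [--+] → (-1.59317, -0.0847911, -0.6551)–(-1.62829, 0, -0.6551)  len=0.0918
  (v19,v22,v23) [+-+] → (-1.59317, -0.0847911, -0.6551)–(-1.1514, -1.1514, -0.6551)  len=1.1545
  (v22,v26,v23) [--+] → (-1.06661, -1.18651, -0.6551)–(-1.1514, -1.1514, -0.6551)  len=0.0918
  (v23,v26,v27) [+-+] → (-1.06661, -1.18651, -0.6551)–(0, -1.62829, -0.6551)  len=1.1545
  (v26,v30,v27) [--+] → (0.0847911, -1.59317, -0.6551)–(0, -1.62829, -0.6551)  len=0.0918
  (v27,v30,v31) [+-+] → (0.0847911, -1.59317, -0.6551)–(1.1514, -1.1514, -0.6551)  len=1.1545
  (v30,v1,v31) [--+] → (1.18651, -1.06661, -0.6551)–(1.1514, -1.1514, -0.6551)  len=0.0918
  (v31,v1,v2) [+-+] → (1.18651, -1.06661, -0.6551)–(1.62829, 0, -0.6551)  len=1.1545

Chained into 1 loop(s):
  loop 1: 16 segments, perimeter = 9.9700
Total perimeter = 9.970

loops=1 perimeter=9.970


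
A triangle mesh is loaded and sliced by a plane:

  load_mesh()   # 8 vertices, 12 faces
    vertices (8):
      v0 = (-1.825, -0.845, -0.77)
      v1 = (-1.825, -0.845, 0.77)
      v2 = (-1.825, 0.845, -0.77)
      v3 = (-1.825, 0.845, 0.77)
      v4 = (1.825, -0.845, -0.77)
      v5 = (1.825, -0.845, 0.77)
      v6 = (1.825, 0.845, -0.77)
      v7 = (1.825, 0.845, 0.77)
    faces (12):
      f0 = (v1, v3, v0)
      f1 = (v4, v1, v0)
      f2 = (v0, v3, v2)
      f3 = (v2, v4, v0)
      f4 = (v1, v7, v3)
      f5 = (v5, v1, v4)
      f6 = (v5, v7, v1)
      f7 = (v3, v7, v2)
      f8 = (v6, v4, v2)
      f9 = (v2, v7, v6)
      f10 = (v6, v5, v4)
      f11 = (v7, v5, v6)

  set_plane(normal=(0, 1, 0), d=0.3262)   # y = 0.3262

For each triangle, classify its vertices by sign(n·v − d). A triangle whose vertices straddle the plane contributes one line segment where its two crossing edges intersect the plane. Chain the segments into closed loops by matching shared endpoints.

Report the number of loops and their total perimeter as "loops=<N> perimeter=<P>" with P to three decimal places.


loops=1 perimeter=10.380

Straddling triangles (8 of 12):
  (v1,v3,v0) [-+-] → (-1.825, 0.3262, 0.77)–(-1.825, 0.3262, 0.297247)  len=0.4728
  (v0,v3,v2) [-++] → (-1.825, 0.3262, 0.297247)–(-1.825, 0.3262, -0.77)  len=1.0672
  (v2,v4,v0) [+--] → (-0.704515, 0.3262, -0.77)–(-1.825, 0.3262, -0.77)  len=1.1205
  (v1,v7,v3) [-++] → (0.704515, 0.3262, 0.77)–(-1.825, 0.3262, 0.77)  len=2.5295
  (v5,v7,v1) [-+-] → (1.825, 0.3262, 0.77)–(0.704515, 0.3262, 0.77)  len=1.1205
  (v6,v4,v2) [+-+] → (1.825, 0.3262, -0.77)–(-0.704515, 0.3262, -0.77)  len=2.5295
  (v6,v5,v4) [+--] → (1.825, 0.3262, -0.297247)–(1.825, 0.3262, -0.77)  len=0.4728
  (v7,v5,v6) [+-+] → (1.825, 0.3262, 0.77)–(1.825, 0.3262, -0.297247)  len=1.0672

Chained into 1 loop(s):
  loop 1: 8 segments, perimeter = 10.3800
Total perimeter = 10.380


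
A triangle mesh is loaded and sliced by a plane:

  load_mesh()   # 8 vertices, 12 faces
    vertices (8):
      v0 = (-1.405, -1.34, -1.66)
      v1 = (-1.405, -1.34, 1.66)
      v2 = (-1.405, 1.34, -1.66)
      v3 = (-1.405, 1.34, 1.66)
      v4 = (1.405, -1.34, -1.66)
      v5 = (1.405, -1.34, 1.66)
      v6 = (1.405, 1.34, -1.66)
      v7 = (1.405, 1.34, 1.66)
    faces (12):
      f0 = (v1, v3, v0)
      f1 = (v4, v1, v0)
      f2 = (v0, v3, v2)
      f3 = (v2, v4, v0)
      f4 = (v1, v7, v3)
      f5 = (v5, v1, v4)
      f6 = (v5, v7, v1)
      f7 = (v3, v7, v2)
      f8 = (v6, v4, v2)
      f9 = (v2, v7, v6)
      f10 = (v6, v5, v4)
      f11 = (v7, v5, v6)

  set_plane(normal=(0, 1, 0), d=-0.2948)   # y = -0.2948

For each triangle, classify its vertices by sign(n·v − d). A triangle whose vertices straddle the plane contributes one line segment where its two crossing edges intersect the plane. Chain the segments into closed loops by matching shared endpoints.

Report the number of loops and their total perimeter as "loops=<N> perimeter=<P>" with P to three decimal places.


Straddling triangles (8 of 12):
  (v1,v3,v0) [-+-] → (-1.405, -0.2948, 1.66)–(-1.405, -0.2948, -0.3652)  len=2.0252
  (v0,v3,v2) [-++] → (-1.405, -0.2948, -0.3652)–(-1.405, -0.2948, -1.66)  len=1.2948
  (v2,v4,v0) [+--] → (0.3091, -0.2948, -1.66)–(-1.405, -0.2948, -1.66)  len=1.7141
  (v1,v7,v3) [-++] → (-0.3091, -0.2948, 1.66)–(-1.405, -0.2948, 1.66)  len=1.0959
  (v5,v7,v1) [-+-] → (1.405, -0.2948, 1.66)–(-0.3091, -0.2948, 1.66)  len=1.7141
  (v6,v4,v2) [+-+] → (1.405, -0.2948, -1.66)–(0.3091, -0.2948, -1.66)  len=1.0959
  (v6,v5,v4) [+--] → (1.405, -0.2948, 0.3652)–(1.405, -0.2948, -1.66)  len=2.0252
  (v7,v5,v6) [+-+] → (1.405, -0.2948, 1.66)–(1.405, -0.2948, 0.3652)  len=1.2948

Chained into 1 loop(s):
  loop 1: 8 segments, perimeter = 12.2600
Total perimeter = 12.260

loops=1 perimeter=12.260


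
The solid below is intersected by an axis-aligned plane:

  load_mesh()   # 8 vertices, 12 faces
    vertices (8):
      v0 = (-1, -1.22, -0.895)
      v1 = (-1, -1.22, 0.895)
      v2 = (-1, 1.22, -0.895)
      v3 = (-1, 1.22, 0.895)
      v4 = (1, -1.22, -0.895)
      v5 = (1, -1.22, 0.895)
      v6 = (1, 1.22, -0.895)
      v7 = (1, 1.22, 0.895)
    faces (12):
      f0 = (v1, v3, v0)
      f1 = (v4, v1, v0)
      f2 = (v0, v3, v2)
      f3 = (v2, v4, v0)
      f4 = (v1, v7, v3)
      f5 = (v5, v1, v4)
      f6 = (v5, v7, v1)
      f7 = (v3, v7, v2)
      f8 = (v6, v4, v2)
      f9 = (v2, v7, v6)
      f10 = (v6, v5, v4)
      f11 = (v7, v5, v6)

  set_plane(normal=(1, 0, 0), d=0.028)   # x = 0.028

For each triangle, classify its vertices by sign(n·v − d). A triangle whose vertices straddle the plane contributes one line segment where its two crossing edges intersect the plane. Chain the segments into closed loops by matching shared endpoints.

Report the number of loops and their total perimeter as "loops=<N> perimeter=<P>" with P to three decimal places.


Straddling triangles (8 of 12):
  (v4,v1,v0) [+--] → (0.028, -1.22, -0.02506)–(0.028, -1.22, -0.895)  len=0.8699
  (v2,v4,v0) [-+-] → (0.028, -0.03416, -0.895)–(0.028, -1.22, -0.895)  len=1.1858
  (v1,v7,v3) [-+-] → (0.028, 0.03416, 0.895)–(0.028, 1.22, 0.895)  len=1.1858
  (v5,v1,v4) [+-+] → (0.028, -1.22, 0.895)–(0.028, -1.22, -0.02506)  len=0.9201
  (v5,v7,v1) [++-] → (0.028, 0.03416, 0.895)–(0.028, -1.22, 0.895)  len=1.2542
  (v3,v7,v2) [-+-] → (0.028, 1.22, 0.895)–(0.028, 1.22, 0.02506)  len=0.8699
  (v6,v4,v2) [++-] → (0.028, -0.03416, -0.895)–(0.028, 1.22, -0.895)  len=1.2542
  (v2,v7,v6) [-++] → (0.028, 1.22, 0.02506)–(0.028, 1.22, -0.895)  len=0.9201

Chained into 1 loop(s):
  loop 1: 8 segments, perimeter = 8.4600
Total perimeter = 8.460

loops=1 perimeter=8.460


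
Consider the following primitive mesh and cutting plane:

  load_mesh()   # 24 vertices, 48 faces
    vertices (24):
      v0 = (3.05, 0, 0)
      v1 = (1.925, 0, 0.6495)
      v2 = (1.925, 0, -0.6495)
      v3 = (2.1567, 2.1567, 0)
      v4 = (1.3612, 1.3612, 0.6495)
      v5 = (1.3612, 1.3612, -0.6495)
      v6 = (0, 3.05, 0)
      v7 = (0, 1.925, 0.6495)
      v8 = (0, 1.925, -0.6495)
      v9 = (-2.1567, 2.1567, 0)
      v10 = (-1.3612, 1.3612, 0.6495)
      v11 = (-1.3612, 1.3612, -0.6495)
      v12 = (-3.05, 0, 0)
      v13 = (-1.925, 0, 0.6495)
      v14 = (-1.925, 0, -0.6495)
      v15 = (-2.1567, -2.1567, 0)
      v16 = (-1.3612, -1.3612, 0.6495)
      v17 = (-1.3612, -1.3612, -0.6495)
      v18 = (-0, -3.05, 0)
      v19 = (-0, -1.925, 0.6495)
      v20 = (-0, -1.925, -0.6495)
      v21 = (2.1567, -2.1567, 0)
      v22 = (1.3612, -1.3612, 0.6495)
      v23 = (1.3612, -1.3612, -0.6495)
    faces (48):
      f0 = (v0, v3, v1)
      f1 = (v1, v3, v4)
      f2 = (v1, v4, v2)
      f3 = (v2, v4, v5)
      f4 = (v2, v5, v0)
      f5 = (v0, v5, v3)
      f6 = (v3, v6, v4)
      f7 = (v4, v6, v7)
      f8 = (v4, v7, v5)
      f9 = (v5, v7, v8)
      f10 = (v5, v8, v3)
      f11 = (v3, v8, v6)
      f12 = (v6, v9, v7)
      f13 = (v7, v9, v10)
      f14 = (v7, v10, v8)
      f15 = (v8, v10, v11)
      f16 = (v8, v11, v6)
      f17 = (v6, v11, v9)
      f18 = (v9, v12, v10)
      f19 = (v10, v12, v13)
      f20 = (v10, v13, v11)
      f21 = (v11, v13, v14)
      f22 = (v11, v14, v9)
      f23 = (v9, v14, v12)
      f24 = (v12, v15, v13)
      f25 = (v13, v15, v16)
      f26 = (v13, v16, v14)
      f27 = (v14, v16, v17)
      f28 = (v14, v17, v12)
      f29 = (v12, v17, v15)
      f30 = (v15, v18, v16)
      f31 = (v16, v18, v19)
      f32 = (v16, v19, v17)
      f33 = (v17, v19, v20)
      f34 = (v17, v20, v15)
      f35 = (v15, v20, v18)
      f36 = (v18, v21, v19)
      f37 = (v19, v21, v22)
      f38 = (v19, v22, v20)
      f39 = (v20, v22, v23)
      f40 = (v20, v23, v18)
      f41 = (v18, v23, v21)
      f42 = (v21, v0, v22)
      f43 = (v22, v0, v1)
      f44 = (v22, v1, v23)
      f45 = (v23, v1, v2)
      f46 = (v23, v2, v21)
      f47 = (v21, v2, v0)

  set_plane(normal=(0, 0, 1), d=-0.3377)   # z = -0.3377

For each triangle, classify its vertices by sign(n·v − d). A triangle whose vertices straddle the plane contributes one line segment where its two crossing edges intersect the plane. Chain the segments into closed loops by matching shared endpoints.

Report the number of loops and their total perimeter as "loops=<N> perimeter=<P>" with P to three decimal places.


loops=2 perimeter=26.880

Straddling triangles (32 of 48):
  (v1,v4,v2) [++-] → (1.78967, 0.32673, -0.3377)–(1.925, 0, -0.3377)  len=0.3536
  (v2,v4,v5) [-+-] → (1.78967, 0.32673, -0.3377)–(1.3612, 1.3612, -0.3377)  len=1.1197
  (v2,v5,v0) [--+] → (2.17193, 0.70774, -0.3377)–(2.46507, 0, -0.3377)  len=0.7660
  (v0,v5,v3) [+-+] → (2.17193, 0.70774, -0.3377)–(1.74309, 1.74309, -0.3377)  len=1.1206
  (v4,v7,v5) [++-] → (1.03447, 1.49653, -0.3377)–(1.3612, 1.3612, -0.3377)  len=0.3536
  (v5,v7,v8) [-+-] → (1.03447, 1.49653, -0.3377)–(0, 1.925, -0.3377)  len=1.1197
  (v5,v8,v3) [--+] → (1.03535, 2.03623, -0.3377)–(1.74309, 1.74309, -0.3377)  len=0.7660
  (v3,v8,v6) [+-+] → (1.03535, 2.03623, -0.3377)–(0, 2.46507, -0.3377)  len=1.1206
  (v7,v10,v8) [++-] → (-0.32673, 1.78967, -0.3377)–(0, 1.925, -0.3377)  len=0.3536
  (v8,v10,v11) [-+-] → (-0.32673, 1.78967, -0.3377)–(-1.3612, 1.3612, -0.3377)  len=1.1197
  (v8,v11,v6) [--+] → (-0.70774, 2.17193, -0.3377)–(0, 2.46507, -0.3377)  len=0.7660
  (v6,v11,v9) [+-+] → (-0.70774, 2.17193, -0.3377)–(-1.74309, 1.74309, -0.3377)  len=1.1206
  (v10,v13,v11) [++-] → (-1.49653, 1.03447, -0.3377)–(-1.3612, 1.3612, -0.3377)  len=0.3536
  (v11,v13,v14) [-+-] → (-1.49653, 1.03447, -0.3377)–(-1.925, 0, -0.3377)  len=1.1197
  (v11,v14,v9) [--+] → (-2.03623, 1.03535, -0.3377)–(-1.74309, 1.74309, -0.3377)  len=0.7660
  (v9,v14,v12) [+-+] → (-2.03623, 1.03535, -0.3377)–(-2.46507, 0, -0.3377)  len=1.1206
  (v13,v16,v14) [++-] → (-1.78967, -0.32673, -0.3377)–(-1.925, 0, -0.3377)  len=0.3536
  (v14,v16,v17) [-+-] → (-1.78967, -0.32673, -0.3377)–(-1.3612, -1.3612, -0.3377)  len=1.1197
  (v14,v17,v12) [--+] → (-2.17193, -0.70774, -0.3377)–(-2.46507, 0, -0.3377)  len=0.7660
  (v12,v17,v15) [+-+] → (-2.17193, -0.70774, -0.3377)–(-1.74309, -1.74309, -0.3377)  len=1.1206
  (v16,v19,v17) [++-] → (-1.03447, -1.49653, -0.3377)–(-1.3612, -1.3612, -0.3377)  len=0.3536
  (v17,v19,v20) [-+-] → (-1.03447, -1.49653, -0.3377)–(0, -1.925, -0.3377)  len=1.1197
  (v17,v20,v15) [--+] → (-1.03535, -2.03623, -0.3377)–(-1.74309, -1.74309, -0.3377)  len=0.7660
  (v15,v20,v18) [+-+] → (-1.03535, -2.03623, -0.3377)–(0, -2.46507, -0.3377)  len=1.1206
  (v19,v22,v20) [++-] → (0.32673, -1.78967, -0.3377)–(0, -1.925, -0.3377)  len=0.3536
  (v20,v22,v23) [-+-] → (0.32673, -1.78967, -0.3377)–(1.3612, -1.3612, -0.3377)  len=1.1197
  (v20,v23,v18) [--+] → (0.70774, -2.17193, -0.3377)–(0, -2.46507, -0.3377)  len=0.7660
  (v18,v23,v21) [+-+] → (0.70774, -2.17193, -0.3377)–(1.74309, -1.74309, -0.3377)  len=1.1206
  (v22,v1,v23) [++-] → (1.49653, -1.03447, -0.3377)–(1.3612, -1.3612, -0.3377)  len=0.3536
  (v23,v1,v2) [-+-] → (1.49653, -1.03447, -0.3377)–(1.925, 0, -0.3377)  len=1.1197
  (v23,v2,v21) [--+] → (2.03623, -1.03535, -0.3377)–(1.74309, -1.74309, -0.3377)  len=0.7660
  (v21,v2,v0) [+-+] → (2.03623, -1.03535, -0.3377)–(2.46507, 0, -0.3377)  len=1.1206

Chained into 2 loop(s):
  loop 1: 16 segments, perimeter = 11.7867
  loop 2: 16 segments, perimeter = 15.0936
Total perimeter = 26.880
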